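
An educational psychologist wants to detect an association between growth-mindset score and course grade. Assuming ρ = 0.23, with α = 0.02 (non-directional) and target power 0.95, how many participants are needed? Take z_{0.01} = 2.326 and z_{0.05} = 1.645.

n = 291

Fisher's z: C = ½·ln((1+r)/(1−r)) = ½·ln(1.5974) = 0.2342.
n = ((z_{α/2} + z_β)/C)² + 3.
(2.326 + 1.645) / 0.2342 = 3.971 / 0.2342 = 16.956.
n = 16.956² + 3 = 287.49 + 3 = 290.5.
Round up.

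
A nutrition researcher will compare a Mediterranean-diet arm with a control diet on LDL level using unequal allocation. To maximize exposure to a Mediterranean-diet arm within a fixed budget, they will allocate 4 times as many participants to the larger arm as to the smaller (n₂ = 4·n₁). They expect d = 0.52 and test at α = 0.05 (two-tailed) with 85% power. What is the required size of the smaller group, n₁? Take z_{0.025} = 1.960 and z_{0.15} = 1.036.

With allocation ratio k = n₂/n₁ = 4, Var(x̄₁−x̄₂) = σ²(1/n₁ + 1/(k·n₁)) = σ²·(k+1)/(k·n₁).
So n₁ = (1 + 1/k)·((z_{α/2} + z_β)/d)² = 1.250 × (2.996/0.52)².
n₁ = 1.250 × 33.20 = 41.5.
Round up: n₁ = 42, giving n₂ = 4 × 42 = 168.

n₁ = 42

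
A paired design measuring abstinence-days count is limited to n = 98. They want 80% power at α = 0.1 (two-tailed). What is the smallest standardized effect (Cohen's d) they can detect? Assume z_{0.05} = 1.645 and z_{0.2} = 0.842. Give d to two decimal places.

For a single sample (or paired design) of n = 98: d_min = (z_{α/2} + z_β)/√n.
z-sum = 1.645 + 0.842 = 2.487.
d_min = 2.487 / √98 = 2.487 / 9.899 = 0.251.

d_min ≈ 0.25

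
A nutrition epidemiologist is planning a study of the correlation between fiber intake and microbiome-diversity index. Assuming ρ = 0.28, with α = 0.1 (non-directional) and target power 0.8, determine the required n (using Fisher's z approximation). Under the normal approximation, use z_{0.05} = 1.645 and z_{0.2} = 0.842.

n = 78

Fisher's z: C = ½·ln((1+r)/(1−r)) = ½·ln(1.7778) = 0.2877.
n = ((z_{α/2} + z_β)/C)² + 3.
(1.645 + 0.842) / 0.2877 = 2.487 / 0.2877 = 8.644.
n = 8.644² + 3 = 74.73 + 3 = 77.7.
Round up.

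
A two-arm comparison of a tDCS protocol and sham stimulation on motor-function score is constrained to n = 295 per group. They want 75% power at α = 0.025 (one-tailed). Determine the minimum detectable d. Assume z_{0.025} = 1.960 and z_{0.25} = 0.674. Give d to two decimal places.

d_min ≈ 0.22

For two independent groups of n = 295 each: d_min = (z_{α} + z_β)·√(2/n).
z-sum = 1.960 + 0.674 = 2.634.
d_min = 2.634 × √(2/295) = 2.634 × 0.0823 = 0.217.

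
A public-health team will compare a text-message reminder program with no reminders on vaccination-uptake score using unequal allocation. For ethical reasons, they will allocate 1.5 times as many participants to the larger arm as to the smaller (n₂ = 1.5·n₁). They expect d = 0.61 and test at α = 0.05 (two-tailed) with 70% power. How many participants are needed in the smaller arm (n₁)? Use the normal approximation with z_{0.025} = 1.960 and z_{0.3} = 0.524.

n₁ = 28

With allocation ratio k = n₂/n₁ = 1.5, Var(x̄₁−x̄₂) = σ²(1/n₁ + 1/(k·n₁)) = σ²·(k+1)/(k·n₁).
So n₁ = (1 + 1/k)·((z_{α/2} + z_β)/d)² = 1.667 × (2.484/0.61)².
n₁ = 1.667 × 16.58 = 27.6.
Round up: n₁ = 28, giving n₂ = 1.5 × 28 = 42.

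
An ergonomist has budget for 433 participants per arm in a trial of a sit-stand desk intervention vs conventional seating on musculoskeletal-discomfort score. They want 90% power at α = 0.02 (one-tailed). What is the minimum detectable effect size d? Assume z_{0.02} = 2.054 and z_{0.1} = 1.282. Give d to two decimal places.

d_min ≈ 0.23

For two independent groups of n = 433 each: d_min = (z_{α} + z_β)·√(2/n).
z-sum = 2.054 + 1.282 = 3.336.
d_min = 3.336 × √(2/433) = 3.336 × 0.0680 = 0.227.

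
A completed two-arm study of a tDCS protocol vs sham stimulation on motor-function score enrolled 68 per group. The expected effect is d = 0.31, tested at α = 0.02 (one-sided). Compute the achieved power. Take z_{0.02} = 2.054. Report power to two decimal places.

For two equal groups, power = Φ(d·√(n/2) − z_{α}).
d·√(n/2) = 0.31 × √(68/2) = 0.31 × 5.831 = 1.808.
z_β = 1.808 − 2.054 = -0.246.
Power = Φ(-0.246) = 0.403.

power ≈ 0.40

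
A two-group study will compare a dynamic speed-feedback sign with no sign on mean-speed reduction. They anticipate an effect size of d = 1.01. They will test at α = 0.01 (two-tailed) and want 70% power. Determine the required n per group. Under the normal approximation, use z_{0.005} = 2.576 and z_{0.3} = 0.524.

n = 19 per group

For two independent groups with equal n: n = 2·((z_{α/2} + z_β) / d)².
z_{α/2} + z_β = 2.576 + 0.524 = 3.100.
n = 2 × (3.100 / 1.01)² = 2 × 3.069² = 2 × 9.42 = 18.8.
Round up to the next whole participant.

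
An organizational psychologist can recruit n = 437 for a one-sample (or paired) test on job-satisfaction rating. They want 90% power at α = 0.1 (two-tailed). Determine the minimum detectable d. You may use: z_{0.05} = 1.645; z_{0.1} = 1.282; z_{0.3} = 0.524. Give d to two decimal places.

d_min ≈ 0.14

For a single sample (or paired design) of n = 437: d_min = (z_{α/2} + z_β)/√n.
z-sum = 1.645 + 1.282 = 2.927.
d_min = 2.927 / √437 = 2.927 / 20.905 = 0.140.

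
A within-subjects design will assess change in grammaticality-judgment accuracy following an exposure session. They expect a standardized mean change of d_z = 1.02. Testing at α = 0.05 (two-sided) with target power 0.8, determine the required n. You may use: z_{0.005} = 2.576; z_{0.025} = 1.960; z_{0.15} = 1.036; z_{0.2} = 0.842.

For a paired (one-sample on differences) test: n = ((z_{α/2} + z_β) / d)².
z_{α/2} + z_β = 1.960 + 0.842 = 2.802.
n = (2.802 / 1.02)² = 2.747² = 7.55.
Round up.

n = 8 pairs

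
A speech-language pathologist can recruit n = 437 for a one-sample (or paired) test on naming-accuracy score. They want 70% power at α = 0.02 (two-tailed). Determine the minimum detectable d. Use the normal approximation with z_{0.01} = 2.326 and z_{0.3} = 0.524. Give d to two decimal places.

d_min ≈ 0.14

For a single sample (or paired design) of n = 437: d_min = (z_{α/2} + z_β)/√n.
z-sum = 2.326 + 0.524 = 2.850.
d_min = 2.850 / √437 = 2.850 / 20.905 = 0.136.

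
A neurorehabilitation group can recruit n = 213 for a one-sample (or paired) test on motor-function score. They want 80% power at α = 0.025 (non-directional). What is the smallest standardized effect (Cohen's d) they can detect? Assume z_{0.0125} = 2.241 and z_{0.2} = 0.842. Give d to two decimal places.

d_min ≈ 0.21

For a single sample (or paired design) of n = 213: d_min = (z_{α/2} + z_β)/√n.
z-sum = 2.241 + 0.842 = 3.083.
d_min = 3.083 / √213 = 3.083 / 14.595 = 0.211.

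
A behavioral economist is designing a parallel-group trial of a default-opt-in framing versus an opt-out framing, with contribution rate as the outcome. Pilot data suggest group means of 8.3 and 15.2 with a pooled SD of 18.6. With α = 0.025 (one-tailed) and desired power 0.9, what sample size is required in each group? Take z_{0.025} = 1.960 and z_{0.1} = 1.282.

Cohen's d = |M₁ − M₂| / SD_pooled = |8.3 − 15.2| / 18.6 = 6.9 / 18.6 = 0.371.
For two independent groups with equal n: n = 2·((z_{α} + z_β) / d)².
z_{α} + z_β = 1.960 + 1.282 = 3.242.
n = 2 × (3.242 / 0.371)² = 2 × 8.739² = 2 × 76.36 = 152.7.
Round up to the next whole participant.

n = 153 per group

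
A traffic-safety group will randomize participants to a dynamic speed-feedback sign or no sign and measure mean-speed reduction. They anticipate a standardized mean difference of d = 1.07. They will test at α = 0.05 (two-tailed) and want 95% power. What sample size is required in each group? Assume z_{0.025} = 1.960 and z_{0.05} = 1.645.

For two independent groups with equal n: n = 2·((z_{α/2} + z_β) / d)².
z_{α/2} + z_β = 1.960 + 1.645 = 3.605.
n = 2 × (3.605 / 1.07)² = 2 × 3.369² = 2 × 11.35 = 22.7.
Round up to the next whole participant.

n = 23 per group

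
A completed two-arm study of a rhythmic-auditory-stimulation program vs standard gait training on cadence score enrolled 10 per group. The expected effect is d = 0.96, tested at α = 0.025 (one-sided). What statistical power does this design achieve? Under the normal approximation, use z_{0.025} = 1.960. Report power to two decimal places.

power ≈ 0.57

For two equal groups, power = Φ(d·√(n/2) − z_{α}).
d·√(n/2) = 0.96 × √(10/2) = 0.96 × 2.236 = 2.147.
z_β = 2.147 − 1.960 = 0.187.
Power = Φ(0.187) = 0.574.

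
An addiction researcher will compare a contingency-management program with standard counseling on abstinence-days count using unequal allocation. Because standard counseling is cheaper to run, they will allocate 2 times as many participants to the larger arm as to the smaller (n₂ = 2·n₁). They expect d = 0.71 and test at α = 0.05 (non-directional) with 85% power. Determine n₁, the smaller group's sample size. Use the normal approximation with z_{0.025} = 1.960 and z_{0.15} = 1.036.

With allocation ratio k = n₂/n₁ = 2, Var(x̄₁−x̄₂) = σ²(1/n₁ + 1/(k·n₁)) = σ²·(k+1)/(k·n₁).
So n₁ = (1 + 1/k)·((z_{α/2} + z_β)/d)² = 1.500 × (2.996/0.71)².
n₁ = 1.500 × 17.81 = 26.7.
Round up: n₁ = 27, giving n₂ = 2 × 27 = 54.

n₁ = 27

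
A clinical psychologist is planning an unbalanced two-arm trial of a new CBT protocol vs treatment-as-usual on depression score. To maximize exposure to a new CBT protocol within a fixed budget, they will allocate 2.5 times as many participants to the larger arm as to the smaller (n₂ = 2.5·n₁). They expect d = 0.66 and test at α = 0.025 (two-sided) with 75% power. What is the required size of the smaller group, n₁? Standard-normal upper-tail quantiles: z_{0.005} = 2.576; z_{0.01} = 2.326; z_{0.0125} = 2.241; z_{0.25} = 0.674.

n₁ = 28

With allocation ratio k = n₂/n₁ = 2.5, Var(x̄₁−x̄₂) = σ²(1/n₁ + 1/(k·n₁)) = σ²·(k+1)/(k·n₁).
So n₁ = (1 + 1/k)·((z_{α/2} + z_β)/d)² = 1.400 × (2.915/0.66)².
n₁ = 1.400 × 19.51 = 27.3.
Round up: n₁ = 28, giving n₂ = 2.5 × 28 = 70.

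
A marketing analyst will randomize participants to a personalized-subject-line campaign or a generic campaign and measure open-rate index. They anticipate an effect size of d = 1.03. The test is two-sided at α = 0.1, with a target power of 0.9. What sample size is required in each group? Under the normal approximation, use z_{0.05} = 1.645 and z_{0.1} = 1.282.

n = 17 per group

For two independent groups with equal n: n = 2·((z_{α/2} + z_β) / d)².
z_{α/2} + z_β = 1.645 + 1.282 = 2.927.
n = 2 × (2.927 / 1.03)² = 2 × 2.842² = 2 × 8.08 = 16.2.
Round up to the next whole participant.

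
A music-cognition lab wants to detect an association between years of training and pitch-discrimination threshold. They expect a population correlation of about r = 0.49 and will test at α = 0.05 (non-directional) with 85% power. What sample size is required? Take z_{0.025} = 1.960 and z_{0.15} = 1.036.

Fisher's z: C = ½·ln((1+r)/(1−r)) = ½·ln(2.9216) = 0.5361.
n = ((z_{α/2} + z_β)/C)² + 3.
(1.960 + 1.036) / 0.5361 = 2.996 / 0.5361 = 5.589.
n = 5.589² + 3 = 31.23 + 3 = 34.2.
Round up.

n = 35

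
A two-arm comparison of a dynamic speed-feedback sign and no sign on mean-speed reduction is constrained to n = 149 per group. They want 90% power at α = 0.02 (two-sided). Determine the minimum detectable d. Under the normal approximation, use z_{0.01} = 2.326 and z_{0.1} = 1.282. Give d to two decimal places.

d_min ≈ 0.42

For two independent groups of n = 149 each: d_min = (z_{α/2} + z_β)·√(2/n).
z-sum = 2.326 + 1.282 = 3.608.
d_min = 3.608 × √(2/149) = 3.608 × 0.1159 = 0.418.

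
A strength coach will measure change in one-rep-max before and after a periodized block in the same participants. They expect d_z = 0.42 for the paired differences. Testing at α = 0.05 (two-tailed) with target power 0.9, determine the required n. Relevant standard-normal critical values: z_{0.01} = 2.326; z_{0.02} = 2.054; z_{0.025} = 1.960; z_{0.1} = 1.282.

For a paired (one-sample on differences) test: n = ((z_{α/2} + z_β) / d)².
z_{α/2} + z_β = 1.960 + 1.282 = 3.242.
n = (3.242 / 0.42)² = 7.719² = 59.58.
Round up.

n = 60 pairs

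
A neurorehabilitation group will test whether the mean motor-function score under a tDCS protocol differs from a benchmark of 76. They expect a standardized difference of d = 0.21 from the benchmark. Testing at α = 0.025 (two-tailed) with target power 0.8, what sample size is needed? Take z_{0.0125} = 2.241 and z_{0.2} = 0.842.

n = 216

For a one-sample test: n = ((z_{α/2} + z_β) / d)².
z_{α/2} + z_β = 2.241 + 0.842 = 3.083.
n = (3.083 / 0.21)² = 14.681² = 215.53.
Round up.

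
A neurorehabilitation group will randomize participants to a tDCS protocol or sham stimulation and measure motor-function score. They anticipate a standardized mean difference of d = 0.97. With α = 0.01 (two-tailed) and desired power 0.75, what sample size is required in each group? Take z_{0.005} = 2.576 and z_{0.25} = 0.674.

For two independent groups with equal n: n = 2·((z_{α/2} + z_β) / d)².
z_{α/2} + z_β = 2.576 + 0.674 = 3.250.
n = 2 × (3.250 / 0.97)² = 2 × 3.351² = 2 × 11.23 = 22.5.
Round up to the next whole participant.

n = 23 per group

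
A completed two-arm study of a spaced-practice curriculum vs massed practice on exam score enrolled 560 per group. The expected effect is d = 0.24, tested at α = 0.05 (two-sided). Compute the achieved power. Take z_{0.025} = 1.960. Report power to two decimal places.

power ≈ 0.98

For two equal groups, power = Φ(d·√(n/2) − z_{α/2}).
d·√(n/2) = 0.24 × √(560/2) = 0.24 × 16.733 = 4.016.
z_β = 4.016 − 1.960 = 2.056.
Power = Φ(2.056) = 0.980.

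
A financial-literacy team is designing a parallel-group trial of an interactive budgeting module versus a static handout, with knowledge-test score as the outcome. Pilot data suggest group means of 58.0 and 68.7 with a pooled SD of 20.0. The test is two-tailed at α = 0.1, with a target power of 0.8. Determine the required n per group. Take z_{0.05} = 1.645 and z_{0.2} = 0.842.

n = 44 per group

Cohen's d = |M₁ − M₂| / SD_pooled = |58.0 − 68.7| / 20.0 = 10.7 / 20.0 = 0.535.
For two independent groups with equal n: n = 2·((z_{α/2} + z_β) / d)².
z_{α/2} + z_β = 1.645 + 0.842 = 2.487.
n = 2 × (2.487 / 0.535)² = 2 × 4.649² = 2 × 21.61 = 43.2.
Round up to the next whole participant.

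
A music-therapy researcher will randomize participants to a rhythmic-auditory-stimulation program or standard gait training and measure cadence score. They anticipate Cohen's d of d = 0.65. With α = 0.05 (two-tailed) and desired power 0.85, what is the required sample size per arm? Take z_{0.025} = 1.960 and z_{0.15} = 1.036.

For two independent groups with equal n: n = 2·((z_{α/2} + z_β) / d)².
z_{α/2} + z_β = 1.960 + 1.036 = 2.996.
n = 2 × (2.996 / 0.65)² = 2 × 4.609² = 2 × 21.25 = 42.5.
Round up to the next whole participant.

n = 43 per group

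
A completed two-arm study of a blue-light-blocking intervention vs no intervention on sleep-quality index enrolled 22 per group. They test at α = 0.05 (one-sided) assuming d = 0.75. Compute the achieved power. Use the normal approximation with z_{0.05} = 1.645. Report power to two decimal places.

For two equal groups, power = Φ(d·√(n/2) − z_{α}).
d·√(n/2) = 0.75 × √(22/2) = 0.75 × 3.317 = 2.487.
z_β = 2.487 − 1.645 = 0.842.
Power = Φ(0.842) = 0.800.

power ≈ 0.80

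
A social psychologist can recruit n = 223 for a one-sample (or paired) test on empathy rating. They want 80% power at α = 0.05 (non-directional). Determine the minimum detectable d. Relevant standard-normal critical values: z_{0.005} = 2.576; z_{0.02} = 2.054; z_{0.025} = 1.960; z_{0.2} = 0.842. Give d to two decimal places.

d_min ≈ 0.19

For a single sample (or paired design) of n = 223: d_min = (z_{α/2} + z_β)/√n.
z-sum = 1.960 + 0.842 = 2.802.
d_min = 2.802 / √223 = 2.802 / 14.933 = 0.188.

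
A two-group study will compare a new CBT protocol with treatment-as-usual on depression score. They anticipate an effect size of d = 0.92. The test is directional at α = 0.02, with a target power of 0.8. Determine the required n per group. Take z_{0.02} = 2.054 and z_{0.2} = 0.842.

n = 20 per group

For two independent groups with equal n: n = 2·((z_{α} + z_β) / d)².
z_{α} + z_β = 2.054 + 0.842 = 2.896.
n = 2 × (2.896 / 0.92)² = 2 × 3.148² = 2 × 9.91 = 19.8.
Round up to the next whole participant.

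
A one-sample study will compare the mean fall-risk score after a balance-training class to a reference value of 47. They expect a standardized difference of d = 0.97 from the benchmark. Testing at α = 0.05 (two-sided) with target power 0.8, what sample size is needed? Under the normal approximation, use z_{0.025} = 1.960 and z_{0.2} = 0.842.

For a one-sample test: n = ((z_{α/2} + z_β) / d)².
z_{α/2} + z_β = 1.960 + 0.842 = 2.802.
n = (2.802 / 0.97)² = 2.889² = 8.34.
Round up.

n = 9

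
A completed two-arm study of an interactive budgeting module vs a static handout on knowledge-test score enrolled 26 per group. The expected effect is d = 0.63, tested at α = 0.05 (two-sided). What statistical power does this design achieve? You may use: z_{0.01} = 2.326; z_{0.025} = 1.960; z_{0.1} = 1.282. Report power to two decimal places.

For two equal groups, power = Φ(d·√(n/2) − z_{α/2}).
d·√(n/2) = 0.63 × √(26/2) = 0.63 × 3.606 = 2.271.
z_β = 2.271 − 1.960 = 0.311.
Power = Φ(0.311) = 0.622.

power ≈ 0.62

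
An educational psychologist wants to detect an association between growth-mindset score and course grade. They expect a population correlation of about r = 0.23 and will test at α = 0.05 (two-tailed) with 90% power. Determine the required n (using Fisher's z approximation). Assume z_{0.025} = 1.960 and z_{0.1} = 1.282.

n = 195

Fisher's z: C = ½·ln((1+r)/(1−r)) = ½·ln(1.5974) = 0.2342.
n = ((z_{α/2} + z_β)/C)² + 3.
(1.960 + 1.282) / 0.2342 = 3.242 / 0.2342 = 13.843.
n = 13.843² + 3 = 191.63 + 3 = 194.6.
Round up.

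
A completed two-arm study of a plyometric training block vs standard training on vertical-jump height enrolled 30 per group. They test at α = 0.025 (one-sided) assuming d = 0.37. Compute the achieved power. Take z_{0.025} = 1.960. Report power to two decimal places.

power ≈ 0.30

For two equal groups, power = Φ(d·√(n/2) − z_{α}).
d·√(n/2) = 0.37 × √(30/2) = 0.37 × 3.873 = 1.433.
z_β = 1.433 − 1.960 = -0.527.
Power = Φ(-0.527) = 0.299.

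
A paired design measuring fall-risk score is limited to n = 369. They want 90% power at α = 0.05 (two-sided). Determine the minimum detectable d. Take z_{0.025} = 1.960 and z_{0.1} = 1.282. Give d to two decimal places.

For a single sample (or paired design) of n = 369: d_min = (z_{α/2} + z_β)/√n.
z-sum = 1.960 + 1.282 = 3.242.
d_min = 3.242 / √369 = 3.242 / 19.209 = 0.169.

d_min ≈ 0.17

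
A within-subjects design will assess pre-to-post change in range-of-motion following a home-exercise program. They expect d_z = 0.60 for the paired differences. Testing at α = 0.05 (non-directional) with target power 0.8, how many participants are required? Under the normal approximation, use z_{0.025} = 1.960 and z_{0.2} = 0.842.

For a paired (one-sample on differences) test: n = ((z_{α/2} + z_β) / d)².
z_{α/2} + z_β = 1.960 + 0.842 = 2.802.
n = (2.802 / 0.60)² = 4.670² = 21.81.
Round up.

n = 22 pairs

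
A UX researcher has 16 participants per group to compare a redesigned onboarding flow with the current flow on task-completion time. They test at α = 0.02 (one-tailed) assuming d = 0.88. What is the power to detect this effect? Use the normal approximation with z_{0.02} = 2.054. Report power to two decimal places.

For two equal groups, power = Φ(d·√(n/2) − z_{α}).
d·√(n/2) = 0.88 × √(16/2) = 0.88 × 2.828 = 2.489.
z_β = 2.489 − 2.054 = 0.435.
Power = Φ(0.435) = 0.668.

power ≈ 0.67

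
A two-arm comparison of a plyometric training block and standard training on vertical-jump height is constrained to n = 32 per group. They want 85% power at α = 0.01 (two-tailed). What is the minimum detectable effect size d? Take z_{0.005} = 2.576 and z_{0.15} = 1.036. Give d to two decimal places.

For two independent groups of n = 32 each: d_min = (z_{α/2} + z_β)·√(2/n).
z-sum = 2.576 + 1.036 = 3.612.
d_min = 3.612 × √(2/32) = 3.612 × 0.2500 = 0.903.

d_min ≈ 0.90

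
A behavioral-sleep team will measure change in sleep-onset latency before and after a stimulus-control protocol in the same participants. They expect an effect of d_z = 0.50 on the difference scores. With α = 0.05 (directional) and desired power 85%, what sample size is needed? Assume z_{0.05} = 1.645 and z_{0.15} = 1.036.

For a paired (one-sample on differences) test: n = ((z_{α} + z_β) / d)².
z_{α} + z_β = 1.645 + 1.036 = 2.681.
n = (2.681 / 0.50)² = 5.362² = 28.75.
Round up.

n = 29 pairs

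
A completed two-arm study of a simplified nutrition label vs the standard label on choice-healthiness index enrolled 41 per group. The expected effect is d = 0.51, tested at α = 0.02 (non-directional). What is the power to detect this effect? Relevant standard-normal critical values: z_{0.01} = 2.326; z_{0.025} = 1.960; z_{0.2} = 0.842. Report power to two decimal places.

power ≈ 0.49

For two equal groups, power = Φ(d·√(n/2) − z_{α/2}).
d·√(n/2) = 0.51 × √(41/2) = 0.51 × 4.528 = 2.309.
z_β = 2.309 − 2.326 = -0.017.
Power = Φ(-0.017) = 0.493.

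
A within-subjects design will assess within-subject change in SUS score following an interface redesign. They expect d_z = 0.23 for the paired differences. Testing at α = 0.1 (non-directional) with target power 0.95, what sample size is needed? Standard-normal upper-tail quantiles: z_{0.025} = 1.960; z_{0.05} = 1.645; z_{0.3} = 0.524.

n = 205 pairs

For a paired (one-sample on differences) test: n = ((z_{α/2} + z_β) / d)².
z_{α/2} + z_β = 1.645 + 1.645 = 3.290.
n = (3.290 / 0.23)² = 14.304² = 204.61.
Round up.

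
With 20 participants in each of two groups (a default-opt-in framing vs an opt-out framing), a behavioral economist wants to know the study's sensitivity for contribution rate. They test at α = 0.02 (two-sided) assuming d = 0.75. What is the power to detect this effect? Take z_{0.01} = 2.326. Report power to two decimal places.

power ≈ 0.52

For two equal groups, power = Φ(d·√(n/2) − z_{α/2}).
d·√(n/2) = 0.75 × √(20/2) = 0.75 × 3.162 = 2.372.
z_β = 2.372 − 2.326 = 0.046.
Power = Φ(0.046) = 0.518.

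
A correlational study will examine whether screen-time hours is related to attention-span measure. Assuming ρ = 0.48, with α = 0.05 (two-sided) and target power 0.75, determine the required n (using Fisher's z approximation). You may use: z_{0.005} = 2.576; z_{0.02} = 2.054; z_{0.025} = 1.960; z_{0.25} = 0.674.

n = 29

Fisher's z: C = ½·ln((1+r)/(1−r)) = ½·ln(2.8462) = 0.5230.
n = ((z_{α/2} + z_β)/C)² + 3.
(1.960 + 0.674) / 0.5230 = 2.634 / 0.5230 = 5.036.
n = 5.036² + 3 = 25.36 + 3 = 28.4.
Round up.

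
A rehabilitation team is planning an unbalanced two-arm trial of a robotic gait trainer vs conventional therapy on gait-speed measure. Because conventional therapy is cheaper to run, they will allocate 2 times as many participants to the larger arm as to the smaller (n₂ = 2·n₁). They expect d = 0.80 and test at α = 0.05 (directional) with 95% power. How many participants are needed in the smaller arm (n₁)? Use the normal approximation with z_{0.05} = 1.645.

n₁ = 26

With allocation ratio k = n₂/n₁ = 2, Var(x̄₁−x̄₂) = σ²(1/n₁ + 1/(k·n₁)) = σ²·(k+1)/(k·n₁).
So n₁ = (1 + 1/k)·((z_{α} + z_β)/d)² = 1.500 × (3.290/0.80)².
n₁ = 1.500 × 16.91 = 25.4.
Round up: n₁ = 26, giving n₂ = 2 × 26 = 52.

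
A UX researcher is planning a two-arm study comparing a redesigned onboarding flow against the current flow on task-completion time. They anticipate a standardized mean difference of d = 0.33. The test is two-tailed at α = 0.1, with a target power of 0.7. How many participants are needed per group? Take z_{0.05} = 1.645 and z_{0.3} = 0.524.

n = 87 per group

For two independent groups with equal n: n = 2·((z_{α/2} + z_β) / d)².
z_{α/2} + z_β = 1.645 + 0.524 = 2.169.
n = 2 × (2.169 / 0.33)² = 2 × 6.573² = 2 × 43.20 = 86.4.
Round up to the next whole participant.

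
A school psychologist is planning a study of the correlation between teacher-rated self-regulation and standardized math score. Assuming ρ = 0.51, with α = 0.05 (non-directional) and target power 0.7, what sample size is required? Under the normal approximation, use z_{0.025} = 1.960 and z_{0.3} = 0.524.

Fisher's z: C = ½·ln((1+r)/(1−r)) = ½·ln(3.0816) = 0.5627.
n = ((z_{α/2} + z_β)/C)² + 3.
(1.960 + 0.524) / 0.5627 = 2.484 / 0.5627 = 4.414.
n = 4.414² + 3 = 19.49 + 3 = 22.5.
Round up.

n = 23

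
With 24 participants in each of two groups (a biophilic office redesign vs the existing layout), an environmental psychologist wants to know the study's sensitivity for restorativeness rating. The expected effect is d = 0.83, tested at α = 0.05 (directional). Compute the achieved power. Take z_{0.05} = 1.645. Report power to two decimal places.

power ≈ 0.89

For two equal groups, power = Φ(d·√(n/2) − z_{α}).
d·√(n/2) = 0.83 × √(24/2) = 0.83 × 3.464 = 2.875.
z_β = 2.875 − 1.645 = 1.230.
Power = Φ(1.230) = 0.891.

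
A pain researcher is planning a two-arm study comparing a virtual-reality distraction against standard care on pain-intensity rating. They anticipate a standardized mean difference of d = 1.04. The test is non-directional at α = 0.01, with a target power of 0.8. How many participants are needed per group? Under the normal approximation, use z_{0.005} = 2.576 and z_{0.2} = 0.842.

n = 22 per group

For two independent groups with equal n: n = 2·((z_{α/2} + z_β) / d)².
z_{α/2} + z_β = 2.576 + 0.842 = 3.418.
n = 2 × (3.418 / 1.04)² = 2 × 3.287² = 2 × 10.80 = 21.6.
Round up to the next whole participant.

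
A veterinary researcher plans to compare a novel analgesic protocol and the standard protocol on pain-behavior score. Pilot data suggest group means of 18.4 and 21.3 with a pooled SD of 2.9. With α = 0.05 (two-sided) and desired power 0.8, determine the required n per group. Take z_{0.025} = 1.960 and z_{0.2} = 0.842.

Cohen's d = |M₁ − M₂| / SD_pooled = |18.4 − 21.3| / 2.9 = 2.9 / 2.9 = 1.000.
For two independent groups with equal n: n = 2·((z_{α/2} + z_β) / d)².
z_{α/2} + z_β = 1.960 + 0.842 = 2.802.
n = 2 × (2.802 / 1.000)² = 2 × 2.802² = 2 × 7.85 = 15.7.
Round up to the next whole participant.

n = 16 per group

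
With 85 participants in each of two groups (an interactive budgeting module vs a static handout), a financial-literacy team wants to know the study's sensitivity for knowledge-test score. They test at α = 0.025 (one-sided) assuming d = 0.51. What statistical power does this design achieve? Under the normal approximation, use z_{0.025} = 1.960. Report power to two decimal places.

power ≈ 0.91

For two equal groups, power = Φ(d·√(n/2) − z_{α}).
d·√(n/2) = 0.51 × √(85/2) = 0.51 × 6.519 = 3.325.
z_β = 3.325 − 1.960 = 1.365.
Power = Φ(1.365) = 0.914.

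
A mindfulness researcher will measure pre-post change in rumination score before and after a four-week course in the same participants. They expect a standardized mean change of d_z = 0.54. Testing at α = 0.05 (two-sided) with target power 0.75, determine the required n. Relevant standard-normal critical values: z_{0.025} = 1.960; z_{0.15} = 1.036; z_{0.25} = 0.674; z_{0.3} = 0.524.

For a paired (one-sample on differences) test: n = ((z_{α/2} + z_β) / d)².
z_{α/2} + z_β = 1.960 + 0.674 = 2.634.
n = (2.634 / 0.54)² = 4.878² = 23.79.
Round up.

n = 24 pairs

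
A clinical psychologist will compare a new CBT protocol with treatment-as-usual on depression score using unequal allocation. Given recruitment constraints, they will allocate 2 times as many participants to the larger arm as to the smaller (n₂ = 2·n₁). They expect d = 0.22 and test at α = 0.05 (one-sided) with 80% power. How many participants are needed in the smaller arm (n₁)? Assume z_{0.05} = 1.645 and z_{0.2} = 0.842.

With allocation ratio k = n₂/n₁ = 2, Var(x̄₁−x̄₂) = σ²(1/n₁ + 1/(k·n₁)) = σ²·(k+1)/(k·n₁).
So n₁ = (1 + 1/k)·((z_{α} + z_β)/d)² = 1.500 × (2.487/0.22)².
n₁ = 1.500 × 127.79 = 191.7.
Round up: n₁ = 192, giving n₂ = 2 × 192 = 384.

n₁ = 192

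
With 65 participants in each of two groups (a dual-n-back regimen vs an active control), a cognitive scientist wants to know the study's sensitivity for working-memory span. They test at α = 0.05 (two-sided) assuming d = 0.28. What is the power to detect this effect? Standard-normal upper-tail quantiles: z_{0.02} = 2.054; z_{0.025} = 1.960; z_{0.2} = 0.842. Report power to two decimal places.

For two equal groups, power = Φ(d·√(n/2) − z_{α/2}).
d·√(n/2) = 0.28 × √(65/2) = 0.28 × 5.701 = 1.596.
z_β = 1.596 − 1.960 = -0.364.
Power = Φ(-0.364) = 0.358.

power ≈ 0.36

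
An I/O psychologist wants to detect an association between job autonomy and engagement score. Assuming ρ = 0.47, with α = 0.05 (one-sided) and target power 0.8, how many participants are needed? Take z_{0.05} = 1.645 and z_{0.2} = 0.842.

Fisher's z: C = ½·ln((1+r)/(1−r)) = ½·ln(2.7736) = 0.5101.
n = ((z_{α} + z_β)/C)² + 3.
(1.645 + 0.842) / 0.5101 = 2.487 / 0.5101 = 4.876.
n = 4.876² + 3 = 23.77 + 3 = 26.8.
Round up.

n = 27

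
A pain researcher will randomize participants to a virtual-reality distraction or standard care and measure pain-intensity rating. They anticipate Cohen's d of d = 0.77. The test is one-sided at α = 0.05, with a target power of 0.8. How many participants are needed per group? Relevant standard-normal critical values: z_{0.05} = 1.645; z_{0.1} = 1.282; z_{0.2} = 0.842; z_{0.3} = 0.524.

For two independent groups with equal n: n = 2·((z_{α} + z_β) / d)².
z_{α} + z_β = 1.645 + 0.842 = 2.487.
n = 2 × (2.487 / 0.77)² = 2 × 3.230² = 2 × 10.43 = 20.9.
Round up to the next whole participant.

n = 21 per group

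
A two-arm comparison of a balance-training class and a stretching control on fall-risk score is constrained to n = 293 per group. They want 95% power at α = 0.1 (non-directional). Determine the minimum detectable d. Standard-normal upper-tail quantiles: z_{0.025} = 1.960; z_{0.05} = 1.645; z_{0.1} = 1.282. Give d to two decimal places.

For two independent groups of n = 293 each: d_min = (z_{α/2} + z_β)·√(2/n).
z-sum = 1.645 + 1.645 = 3.290.
d_min = 3.290 × √(2/293) = 3.290 × 0.0826 = 0.272.

d_min ≈ 0.27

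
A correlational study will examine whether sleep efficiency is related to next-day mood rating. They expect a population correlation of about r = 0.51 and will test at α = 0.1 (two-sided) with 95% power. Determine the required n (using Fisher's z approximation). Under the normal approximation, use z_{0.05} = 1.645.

Fisher's z: C = ½·ln((1+r)/(1−r)) = ½·ln(3.0816) = 0.5627.
n = ((z_{α/2} + z_β)/C)² + 3.
(1.645 + 1.645) / 0.5627 = 3.290 / 0.5627 = 5.847.
n = 5.847² + 3 = 34.19 + 3 = 37.2.
Round up.

n = 38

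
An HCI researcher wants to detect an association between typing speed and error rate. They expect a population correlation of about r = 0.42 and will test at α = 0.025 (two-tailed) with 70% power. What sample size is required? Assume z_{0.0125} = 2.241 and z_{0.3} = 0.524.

Fisher's z: C = ½·ln((1+r)/(1−r)) = ½·ln(2.4483) = 0.4477.
n = ((z_{α/2} + z_β)/C)² + 3.
(2.241 + 0.524) / 0.4477 = 2.765 / 0.4477 = 6.176.
n = 6.176² + 3 = 38.14 + 3 = 41.1.
Round up.

n = 42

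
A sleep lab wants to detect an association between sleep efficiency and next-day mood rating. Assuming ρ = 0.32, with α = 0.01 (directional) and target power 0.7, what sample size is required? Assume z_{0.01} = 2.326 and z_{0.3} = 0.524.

Fisher's z: C = ½·ln((1+r)/(1−r)) = ½·ln(1.9412) = 0.3316.
n = ((z_{α} + z_β)/C)² + 3.
(2.326 + 0.524) / 0.3316 = 2.850 / 0.3316 = 8.595.
n = 8.595² + 3 = 73.87 + 3 = 76.9.
Round up.

n = 77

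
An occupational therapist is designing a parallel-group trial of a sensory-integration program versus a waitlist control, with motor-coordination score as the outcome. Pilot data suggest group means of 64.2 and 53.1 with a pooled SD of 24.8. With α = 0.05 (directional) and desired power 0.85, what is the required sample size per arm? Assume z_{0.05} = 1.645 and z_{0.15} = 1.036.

Cohen's d = |M₁ − M₂| / SD_pooled = |64.2 − 53.1| / 24.8 = 11.1 / 24.8 = 0.448.
For two independent groups with equal n: n = 2·((z_{α} + z_β) / d)².
z_{α} + z_β = 1.645 + 1.036 = 2.681.
n = 2 × (2.681 / 0.448)² = 2 × 5.984² = 2 × 35.81 = 71.6.
Round up to the next whole participant.

n = 72 per group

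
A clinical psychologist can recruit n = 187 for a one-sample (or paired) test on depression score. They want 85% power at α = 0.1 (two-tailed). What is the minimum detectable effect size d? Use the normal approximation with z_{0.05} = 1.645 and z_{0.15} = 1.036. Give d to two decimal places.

d_min ≈ 0.20

For a single sample (or paired design) of n = 187: d_min = (z_{α/2} + z_β)/√n.
z-sum = 1.645 + 1.036 = 2.681.
d_min = 2.681 / √187 = 2.681 / 13.675 = 0.196.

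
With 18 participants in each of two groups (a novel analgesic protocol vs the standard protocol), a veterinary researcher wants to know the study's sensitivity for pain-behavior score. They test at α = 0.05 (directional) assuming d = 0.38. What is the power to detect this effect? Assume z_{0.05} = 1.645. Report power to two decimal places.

For two equal groups, power = Φ(d·√(n/2) − z_{α}).
d·√(n/2) = 0.38 × √(18/2) = 0.38 × 3.000 = 1.140.
z_β = 1.140 − 1.645 = -0.505.
Power = Φ(-0.505) = 0.307.

power ≈ 0.31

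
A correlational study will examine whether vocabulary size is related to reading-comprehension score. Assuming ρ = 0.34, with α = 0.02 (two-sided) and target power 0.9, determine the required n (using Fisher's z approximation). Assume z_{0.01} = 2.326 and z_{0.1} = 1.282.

Fisher's z: C = ½·ln((1+r)/(1−r)) = ½·ln(2.0303) = 0.3541.
n = ((z_{α/2} + z_β)/C)² + 3.
(2.326 + 1.282) / 0.3541 = 3.608 / 0.3541 = 10.189.
n = 10.189² + 3 = 103.82 + 3 = 106.8.
Round up.

n = 107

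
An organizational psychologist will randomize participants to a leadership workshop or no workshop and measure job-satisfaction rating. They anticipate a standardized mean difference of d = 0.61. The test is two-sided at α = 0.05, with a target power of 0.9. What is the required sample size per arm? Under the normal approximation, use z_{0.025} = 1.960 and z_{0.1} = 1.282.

For two independent groups with equal n: n = 2·((z_{α/2} + z_β) / d)².
z_{α/2} + z_β = 1.960 + 1.282 = 3.242.
n = 2 × (3.242 / 0.61)² = 2 × 5.315² = 2 × 28.25 = 56.5.
Round up to the next whole participant.

n = 57 per group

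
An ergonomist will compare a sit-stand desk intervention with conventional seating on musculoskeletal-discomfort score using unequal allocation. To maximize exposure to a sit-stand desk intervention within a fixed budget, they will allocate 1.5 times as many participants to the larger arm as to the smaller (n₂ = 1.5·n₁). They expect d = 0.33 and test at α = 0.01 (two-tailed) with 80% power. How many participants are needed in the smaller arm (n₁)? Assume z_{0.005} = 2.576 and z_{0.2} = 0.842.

n₁ = 179

With allocation ratio k = n₂/n₁ = 1.5, Var(x̄₁−x̄₂) = σ²(1/n₁ + 1/(k·n₁)) = σ²·(k+1)/(k·n₁).
So n₁ = (1 + 1/k)·((z_{α/2} + z_β)/d)² = 1.667 × (3.418/0.33)².
n₁ = 1.667 × 107.28 = 178.8.
Round up: n₁ = 179, giving n₂ = ⌈1.5 × 179⌉ = ⌈268.5⌉ = 269.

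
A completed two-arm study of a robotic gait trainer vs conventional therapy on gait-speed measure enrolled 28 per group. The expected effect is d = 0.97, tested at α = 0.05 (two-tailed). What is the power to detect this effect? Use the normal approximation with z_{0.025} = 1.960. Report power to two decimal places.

For two equal groups, power = Φ(d·√(n/2) − z_{α/2}).
d·√(n/2) = 0.97 × √(28/2) = 0.97 × 3.742 = 3.629.
z_β = 3.629 − 1.960 = 1.669.
Power = Φ(1.669) = 0.952.

power ≈ 0.95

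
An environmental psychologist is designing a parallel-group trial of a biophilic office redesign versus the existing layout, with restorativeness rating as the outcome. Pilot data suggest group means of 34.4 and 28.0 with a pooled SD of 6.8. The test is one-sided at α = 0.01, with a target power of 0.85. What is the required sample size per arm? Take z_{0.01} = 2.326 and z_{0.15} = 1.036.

n = 26 per group

Cohen's d = |M₁ − M₂| / SD_pooled = |34.4 − 28.0| / 6.8 = 6.4 / 6.8 = 0.941.
For two independent groups with equal n: n = 2·((z_{α} + z_β) / d)².
z_{α} + z_β = 2.326 + 1.036 = 3.362.
n = 2 × (3.362 / 0.941)² = 2 × 3.573² = 2 × 12.76 = 25.5.
Round up to the next whole participant.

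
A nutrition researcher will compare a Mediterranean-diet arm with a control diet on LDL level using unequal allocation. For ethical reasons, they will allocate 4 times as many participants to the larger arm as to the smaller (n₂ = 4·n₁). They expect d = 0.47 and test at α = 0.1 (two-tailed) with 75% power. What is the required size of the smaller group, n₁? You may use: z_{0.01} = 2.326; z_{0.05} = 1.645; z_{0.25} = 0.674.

With allocation ratio k = n₂/n₁ = 4, Var(x̄₁−x̄₂) = σ²(1/n₁ + 1/(k·n₁)) = σ²·(k+1)/(k·n₁).
So n₁ = (1 + 1/k)·((z_{α/2} + z_β)/d)² = 1.250 × (2.319/0.47)².
n₁ = 1.250 × 24.34 = 30.4.
Round up: n₁ = 31, giving n₂ = 4 × 31 = 124.

n₁ = 31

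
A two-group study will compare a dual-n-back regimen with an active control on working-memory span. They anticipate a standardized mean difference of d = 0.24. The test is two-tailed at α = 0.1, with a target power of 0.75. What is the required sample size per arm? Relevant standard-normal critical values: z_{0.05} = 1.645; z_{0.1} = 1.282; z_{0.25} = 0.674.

n = 187 per group

For two independent groups with equal n: n = 2·((z_{α/2} + z_β) / d)².
z_{α/2} + z_β = 1.645 + 0.674 = 2.319.
n = 2 × (2.319 / 0.24)² = 2 × 9.662² = 2 × 93.36 = 186.7.
Round up to the next whole participant.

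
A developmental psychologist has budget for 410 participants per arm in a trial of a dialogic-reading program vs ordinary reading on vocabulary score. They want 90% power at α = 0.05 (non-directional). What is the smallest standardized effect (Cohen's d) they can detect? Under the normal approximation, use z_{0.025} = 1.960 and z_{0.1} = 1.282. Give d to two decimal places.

d_min ≈ 0.23

For two independent groups of n = 410 each: d_min = (z_{α/2} + z_β)·√(2/n).
z-sum = 1.960 + 1.282 = 3.242.
d_min = 3.242 × √(2/410) = 3.242 × 0.0698 = 0.226.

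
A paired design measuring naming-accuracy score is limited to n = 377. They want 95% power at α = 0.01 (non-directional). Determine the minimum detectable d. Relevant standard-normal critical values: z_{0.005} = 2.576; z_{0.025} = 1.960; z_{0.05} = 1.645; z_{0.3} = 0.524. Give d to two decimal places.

d_min ≈ 0.22

For a single sample (or paired design) of n = 377: d_min = (z_{α/2} + z_β)/√n.
z-sum = 2.576 + 1.645 = 4.221.
d_min = 4.221 / √377 = 4.221 / 19.416 = 0.217.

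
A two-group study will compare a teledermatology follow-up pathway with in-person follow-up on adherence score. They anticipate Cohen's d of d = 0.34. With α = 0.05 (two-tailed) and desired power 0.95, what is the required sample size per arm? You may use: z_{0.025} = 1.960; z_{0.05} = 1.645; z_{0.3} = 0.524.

For two independent groups with equal n: n = 2·((z_{α/2} + z_β) / d)².
z_{α/2} + z_β = 1.960 + 1.645 = 3.605.
n = 2 × (3.605 / 0.34)² = 2 × 10.603² = 2 × 112.42 = 224.8.
Round up to the next whole participant.

n = 225 per group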